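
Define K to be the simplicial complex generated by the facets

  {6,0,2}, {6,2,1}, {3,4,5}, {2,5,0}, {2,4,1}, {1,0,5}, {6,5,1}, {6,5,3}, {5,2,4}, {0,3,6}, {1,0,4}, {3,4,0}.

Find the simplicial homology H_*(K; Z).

H_0 = Z,  H_1 = Z/2,  H_2 = 0.

Order the vertices as 0 < 1 < 2 < 3 < 4 < 5 < 6. Listing each simplex with vertices in this order, K has dimension 2 with simplices:

  0-simplices (7): [0], [1], [2], [3], [4], [5], [6]
  1-simplices (18): [0,1], [0,2], [0,3], [0,4], [0,5], [0,6], [1,2], [1,4], [1,5], [1,6], [2,4], [2,5], [2,6], [3,4], [3,5], [3,6], [4,5], [5,6]
  2-simplices (12): [0,1,4], [0,1,5], [0,2,5], [0,2,6], [0,3,4], [0,3,6], [1,2,4], [1,2,6], [1,5,6], [2,4,5], [3,4,5], [3,5,6]

so the chain groups are C_0 ≅ Z^7, C_1 ≅ Z^18, C_2 ≅ Z^12.

∂_1: C_1 → C_0 is given by ∂[p,q] = [q] − [p]. For instance
  ∂[0,3] = [3] − [0].
As a 7×18 matrix over Z this has rank 6, with invariant factors (1,1,1,1,1,1).

Boundary ∂_2: C_2 → C_1 maps a triangle to the signed sum of its edges. For instance
  ∂[1,2,6] = [2,6] − [1,6] + [1,2],
  ∂[1,5,6] = [5,6] − [1,6] + [1,5].
The 18×12 boundary matrix has rank 12 and Smith normal form diag(1,1,1,1,1,1,1,1,1,1,1,2).

Computing H_k = (kernel of ∂_k) / (image of ∂_{k+1}):

  H_0: rank C_0 − rank ∂_1 = 7 − 6 = 1, and the invariant factors of ∂_1 are all 1, so H_0 ≅ Z.
  H_1: rank ker ∂_1 − rank ∂_2 = (18 − 6) − 12 = 0, and ∂_2 has invariant factor 2 > 1, so H_1 ≅ Z/2.
  H_2: rank ker ∂_2 − rank ∂_3 = (12 − 12) − 0 = 0, and there is no ∂_3, so H_2 ≅ 0.

As a check, the Euler characteristic is 7 − 18 + 12 = 1, which agrees with 1 − 0 + 0 = 1.
(K is a triangulation of the real projective plane RP^2.)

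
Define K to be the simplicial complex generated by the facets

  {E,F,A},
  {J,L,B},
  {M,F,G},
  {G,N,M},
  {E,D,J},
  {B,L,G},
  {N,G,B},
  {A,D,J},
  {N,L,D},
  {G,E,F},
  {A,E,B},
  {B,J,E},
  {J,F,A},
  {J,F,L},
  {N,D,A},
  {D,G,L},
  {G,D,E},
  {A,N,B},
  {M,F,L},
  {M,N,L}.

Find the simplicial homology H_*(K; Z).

H_0 ≅ Z,  H_1 ≅ Z ⊕ Z/2,  H_2 = 0.

We work with the vertex ordering A < B < D < E < F < G < J < L < M < N. The simplices of K, each written with vertices in increasing order, are:

  0-simplices (10): A, B, D, E, F, G, J, L, M, N
  1-simplices (30): AB, AD, AE, AF, AJ, AN, BE, BG, BJ, BL, BN, DE, DG, DJ, DL, DN, EF, EG, EJ, FG, FJ, FL, FM, GL, GM, GN, JL, LM, LN, MN
  2-simplices (20): ABE, ABN, ADJ, ADN, AEF, AFJ, BEJ, BGL, BGN, BJL, DEG, DEJ, DGL, DLN, EFG, FGM, FJL, FLM, GMN, LMN

so the chain groups are C_0 ≅ Z^10, C_1 ≅ Z^30, C_2 ≅ Z^20.

The boundary map ∂_1: C_1 → C_0 maps an edge to its endpoints' difference, ∂[p,q] = q − p. For instance
  ∂GL = L − G.
The resulting 10×30 matrix has rank 9, and its Smith normal form has invariant factors (1,1,1,1,1,1,1,1,1).

The boundary map ∂_2: C_2 → C_1 acts by ∂[p,q,r] = [q,r] − [p,r] + [p,q]. For instance
  ∂BGN = GN − BN + BG,
  ∂ADJ = DJ − AJ + AD.
The 30×20 boundary matrix has rank 20 and Smith normal form diag(1,1,1,1,1,1,1,1,1,1,1,1,1,1,1,1,1,1,1,2).

Computing H_k = (kernel of ∂_k) / (image of ∂_{k+1}):

  H_0: rank C_0 − rank ∂_1 = 10 − 9 = 1, and the invariant factors of ∂_1 are all 1, so H_0 ≅ Z.
  H_1: rank ker ∂_1 − rank ∂_2 = (30 − 9) − 20 = 1, and ∂_2 has invariant factor 2 > 1, so H_1 ≅ Z ⊕ Z/2.
  H_2: rank ker ∂_2 − rank ∂_3 = (20 − 20) − 0 = 0, and there is no ∂_3, so H_2 ≅ 0.

As a check, the Euler characteristic is 10 − 30 + 20 = 0, which agrees with 1 − 1 + 0 = 0.
(K is a triangulation of the Klein bottle.)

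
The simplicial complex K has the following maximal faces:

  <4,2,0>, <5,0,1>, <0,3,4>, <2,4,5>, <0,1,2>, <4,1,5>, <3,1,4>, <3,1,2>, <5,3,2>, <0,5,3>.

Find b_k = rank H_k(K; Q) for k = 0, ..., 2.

b_0 = 1, b_1 = 0, b_2 = 0.

Order the vertices as 0 < 1 < 2 < 3 < 4 < 5. Listing each simplex with vertices in this order, K has dimension 2 with simplices:

  0-simplices (6): [0], [1], [2], [3], [4], [5]
  1-simplices (15): [0,1], [0,2], [0,3], [0,4], [0,5], [1,2], [1,3], [1,4], [1,5], [2,3], [2,4], [2,5], [3,4], [3,5], [4,5]
  2-simplices (10): [0,1,2], [0,1,5], [0,2,4], [0,3,4], [0,3,5], [1,2,3], [1,3,4], [1,4,5], [2,3,5], [2,4,5]

so the chain groups are C_0 ≅ Z^6, C_1 ≅ Z^15, C_2 ≅ Z^10.

Boundary ∂_1: C_1 → C_0 is given by ∂[p,q] = [q] − [p]. For instance
  ∂[4,5] = [5] − [4].
The 6×15 boundary matrix has rank 5 and Smith normal form diag(1,1,1,1,1).

The boundary map ∂_2: C_2 → C_1 maps a triangle to the signed sum of its edges. For instance
  ∂[1,3,4] = [3,4] − [1,4] + [1,3],
  ∂[1,2,3] = [2,3] − [1,3] + [1,2].
As a 15×10 matrix over Z this has rank 10, with invariant factors (1,1,1,1,1,1,1,1,1,2).

From H_k ≅ ker(∂_k) / im(∂_{k+1}) we obtain:

  H_0: rank C_0 − rank ∂_1 = 6 − 5 = 1, and the invariant factors of ∂_1 are all 1, so H_0 = Z.
  H_1: rank ker ∂_1 − rank ∂_2 = (15 − 5) − 10 = 0, and ∂_2 has invariant factor 2 > 1, so H_1 = Z/2.
  H_2: rank ker ∂_2 − rank ∂_3 = (10 − 10) − 0 = 0, and there is no ∂_3, so H_2 = 0.

As a check, the Euler characteristic is 6 − 15 + 10 = 1, which agrees with 1 − 0 + 0 = 1.
(K is a triangulation of the real projective plane RP^2.)

Hence the Betti numbers are b_0 = 1, b_1 = 0, b_2 = 0.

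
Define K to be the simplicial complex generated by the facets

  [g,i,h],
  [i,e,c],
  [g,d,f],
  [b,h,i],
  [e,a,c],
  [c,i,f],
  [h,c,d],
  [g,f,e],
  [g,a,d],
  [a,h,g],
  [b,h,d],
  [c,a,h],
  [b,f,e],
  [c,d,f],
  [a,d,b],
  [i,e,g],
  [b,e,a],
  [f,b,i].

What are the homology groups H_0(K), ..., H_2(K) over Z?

Order the vertices as a < b < c < d < e < f < g < h < i. Listing each simplex with vertices in this order, K has dimension 2 with simplices:

  0-simplices (9): a, b, c, d, e, f, g, h, i
  1-simplices (27): ab, ac, ad, ae, ag, ah, bd, be, bf, bh, bi, cd, ce, cf, ch, ci, df, dg, dh, ef, eg, ei, fg, fi, gh, gi, hi
  2-simplices (18): abd, abe, ace, ach, adg, agh, bdh, bef, bfi, bhi, cdf, cdh, cei, cfi, dfg, efg, egi, ghi

giving chain groups C_0 ≅ Z^9, C_1 ≅ Z^27, C_2 ≅ Z^18.

The boundary map ∂_1: C_1 → C_0 sends each edge [p,q] (with p < q) to q − p.
This gives a 9×27 integer matrix of rank 8; reducing to Smith normal form yields diagonal entries (1,1,1,1,1,1,1,1).

∂_2: C_2 → C_1 maps a triangle to the signed sum of its edges. For instance
  ∂abe = be − ae + ab,
  ∂dfg = fg − dg + df.
This gives a 27×18 integer matrix of rank 18; reducing to Smith normal form yields diagonal entries (1,1,1,1,1,1,1,1,1,1,1,1,1,1,1,1,1,2).

Computing H_k = (kernel of ∂_k) / (image of ∂_{k+1}):

  H_0: rank C_0 − rank ∂_1 = 9 − 8 = 1, and the invariant factors of ∂_1 are all 1, so H_0 = Z.
  H_1: rank ker ∂_1 − rank ∂_2 = (27 − 8) − 18 = 1, and ∂_2 has invariant factor 2 > 1, so H_1 = Z ⊕ Z/2Z.
  H_2: rank ker ∂_2 − rank ∂_3 = (18 − 18) − 0 = 0, and there is no ∂_3, so H_2 = 0.

H_0 ≅ Z,  H_1 ≅ Z ⊕ Z/2Z,  H_2 = 0.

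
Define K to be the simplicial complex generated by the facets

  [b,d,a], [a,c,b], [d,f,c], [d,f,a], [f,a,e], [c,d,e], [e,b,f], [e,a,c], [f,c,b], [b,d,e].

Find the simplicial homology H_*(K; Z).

Order the vertices as a < b < c < d < e < f. Listing each simplex with vertices in this order, K has dimension 2 with simplices:

  0-simplices (6): a, b, c, d, e, f
  1-simplices (15): ab, ac, ad, ae, af, bc, bd, be, bf, cd, ce, cf, de, df, ef
  2-simplices (10): abc, abd, ace, adf, aef, bcf, bde, bef, cde, cdf

so the chain groups are C_0 ≅ Z^6, C_1 ≅ Z^15, C_2 ≅ Z^10.

The boundary map ∂_1: C_1 → C_0 maps an edge to its endpoints' difference, ∂[p,q] = q − p. For instance
  ∂ce = e − c.
The 6×15 boundary matrix has rank 5 and Smith normal form diag(1,1,1,1,1).

The boundary map ∂_2: C_2 → C_1 acts by ∂[p,q,r] = [q,r] − [p,r] + [p,q]. For instance
  ∂ace = ce − ae + ac,
  ∂cdf = df − cf + cd.
This gives a 15×10 integer matrix of rank 10; reducing to Smith normal form yields diagonal entries (1,1,1,1,1,1,1,1,1,2).

From H_k ≅ ker(∂_k) / im(∂_{k+1}) we obtain:

  H_0: rank C_0 − rank ∂_1 = 6 − 5 = 1, and the invariant factors of ∂_1 are all 1, so H_0 ≅ Z.
  H_1: rank ker ∂_1 − rank ∂_2 = (15 − 5) − 10 = 0, and ∂_2 has invariant factor 2 > 1, so H_1 ≅ Z/2Z.
  H_2: rank ker ∂_2 − rank ∂_3 = (10 − 10) − 0 = 0, and there is no ∂_3, so H_2 ≅ 0.

(K is a triangulation of the real projective plane RP^2.)

H_0 ≅ Z,  H_1 ≅ Z/2Z,  H_2 = 0.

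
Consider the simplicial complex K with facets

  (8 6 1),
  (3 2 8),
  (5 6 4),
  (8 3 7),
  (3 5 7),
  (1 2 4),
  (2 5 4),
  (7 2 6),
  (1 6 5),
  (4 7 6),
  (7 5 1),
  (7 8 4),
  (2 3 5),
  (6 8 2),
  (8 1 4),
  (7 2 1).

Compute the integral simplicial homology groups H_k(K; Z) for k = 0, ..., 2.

H_0 = Z,  H_1 = Z^2,  H_2 = Z.

We work with the vertex ordering 1 < 2 < 3 < 4 < 5 < 6 < 7 < 8. The simplices of K, each written with vertices in increasing order, are:

  0-simplices (8): [1], [2], [3], [4], [5], [6], [7], [8]
  1-simplices (24): (24 of them)
  2-simplices (16): [1,2,4], [1,2,7], [1,4,8], [1,5,6], [1,5,7], [1,6,8], [2,3,5], [2,3,8], [2,4,5], [2,6,7], [2,6,8], [3,5,7], [3,7,8], [4,5,6], [4,6,7], [4,7,8]

so the chain groups are C_0 ≅ Z^8, C_1 ≅ Z^24, C_2 ≅ Z^16.

∂_1: C_1 → C_0 sends each edge [p,q] (with p < q) to q − p.
The 8×24 boundary matrix has rank 7 and Smith normal form diag(1,1,1,1,1,1,1).

Boundary ∂_2: C_2 → C_1 acts by ∂[p,q,r] = [q,r] − [p,r] + [p,q]. For instance
  ∂[1,6,8] = [6,8] − [1,8] + [1,6],
  ∂[2,4,5] = [4,5] − [2,5] + [2,4].
The 24×16 boundary matrix has rank 15 and Smith normal form diag(1,1,1,1,1,1,1,1,1,1,1,1,1,1,1).

Reading off H_k = ker ∂_k / im ∂_{k+1}:

  H_0: rank C_0 − rank ∂_1 = 8 − 7 = 1, and the invariant factors of ∂_1 are all 1, so H_0 ≅ Z.
  H_1: rank ker ∂_1 − rank ∂_2 = (24 − 7) − 15 = 2, and the invariant factors of ∂_2 are all 1, so H_1 ≅ Z^2.
  H_2: rank ker ∂_2 − rank ∂_3 = (16 − 15) − 0 = 1, and there is no ∂_3, so H_2 ≅ Z.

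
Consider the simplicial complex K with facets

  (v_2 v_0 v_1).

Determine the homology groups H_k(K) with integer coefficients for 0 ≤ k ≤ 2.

H_0 ≅ Z,  H_1 = 0,  H_2 = 0.

We work with the vertex ordering v_0 < v_1 < v_2. The simplices of K, each written with vertices in increasing order, are:

  0-simplices (3): [v_0], [v_1], [v_2]
  1-simplices (3): [v_0,v_1], [v_0,v_2], [v_1,v_2]
  2-simplices (1): [v_0,v_1,v_2]

giving chain groups C_0 ≅ Z^3, C_1 ≅ Z^3, C_2 ≅ Z^1.

Boundary ∂_1: C_1 → C_0 maps an edge to its endpoints' difference, ∂[p,q] = q − p. For instance
  ∂[v_0,v_2] = [v_2] − [v_0].
The resulting 3×3 matrix has rank 2, and its Smith normal form has invariant factors (1,1).

The boundary map ∂_2: C_2 → C_1 sends each 2-simplex [p,q,r] to [q,r] − [p,r] + [p,q]. For instance
  ∂[v_0,v_1,v_2] = [v_1,v_2] − [v_0,v_2] + [v_0,v_1].
The 3×1 boundary matrix has rank 1 and Smith normal form diag(1).

Computing H_k = (kernel of ∂_k) / (image of ∂_{k+1}):

  H_0: rank C_0 − rank ∂_1 = 3 − 2 = 1, and the invariant factors of ∂_1 are all 1, so H_0 = Z.
  H_1: rank ker ∂_1 − rank ∂_2 = (3 − 2) − 1 = 0, and the invariant factors of ∂_2 are all 1, so H_1 = 0.
  H_2: rank ker ∂_2 − rank ∂_3 = (1 − 1) − 0 = 0, and there is no ∂_3, so H_2 = 0.

(K is a triangulation of the 2-simplex.)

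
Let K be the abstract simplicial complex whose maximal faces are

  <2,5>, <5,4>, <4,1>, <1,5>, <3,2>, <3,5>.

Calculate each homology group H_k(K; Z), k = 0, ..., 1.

H_0 ≅ Z,  H_1 ≅ Z^2.

Order the vertices as 1 < 2 < 3 < 4 < 5. Listing each simplex with vertices in this order, K has dimension 1 with simplices:

  0-simplices (5): [1], [2], [3], [4], [5]
  1-simplices (6): [1,4], [1,5], [2,3], [2,5], [3,5], [4,5]

so the chain groups are C_0 ≅ Z^5, C_1 ≅ Z^6.

Boundary ∂_1: C_1 → C_0 sends each edge [p,q] (with p < q) to q − p. For instance
  ∂[2,3] = [3] − [2].
This gives a 5×6 integer matrix of rank 4; reducing to Smith normal form yields diagonal entries (1,1,1,1).

Reading off H_k = ker ∂_k / im ∂_{k+1}:

  H_0: rank C_0 − rank ∂_1 = 5 − 4 = 1, and the invariant factors of ∂_1 are all 1, so H_0 = Z.
  H_1: rank ker ∂_1 − rank ∂_2 = (6 − 4) − 0 = 2, and there is no ∂_2, so H_1 = Z^2.

As a check, the Euler characteristic is 5 − 6 = -1, which agrees with 1 − 2 = -1.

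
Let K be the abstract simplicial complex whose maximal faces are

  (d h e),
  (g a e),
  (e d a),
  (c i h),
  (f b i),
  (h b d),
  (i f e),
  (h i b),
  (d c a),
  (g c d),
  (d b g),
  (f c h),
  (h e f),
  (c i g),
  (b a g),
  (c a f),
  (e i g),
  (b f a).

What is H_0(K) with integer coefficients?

H_0 = Z.

Take the total order a < b < c < d < e < f < g < h < i on the vertex set. Then K (dimension 2) consists of the simplices:

  0-simplices (9): a, b, c, d, e, f, g, h, i
  1-simplices (27): ab, ac, ad, ae, af, ag, bd, bf, bg, bh, bi, cd, cf, cg, ch, ci, de, dg, dh, ef, eg, eh, ei, fh, fi, gi, hi
  2-simplices (18): abf, abg, acd, acf, ade, aeg, bdg, bdh, bfi, bhi, cdg, cfh, cgi, chi, deh, efh, efi, egi

giving chain groups C_0 ≅ Z^9, C_1 ≅ Z^27, C_2 ≅ Z^18.

The boundary map ∂_1: C_1 → C_0 maps an edge to its endpoints' difference, ∂[p,q] = q − p. For instance
  ∂fi = i − f.
The resulting 9×27 matrix has rank 8, and its Smith normal form has invariant factors (1,1,1,1,1,1,1,1).

The boundary map ∂_2: C_2 → C_1 sends each 2-simplex [p,q,r] to [q,r] − [p,r] + [p,q]. For instance
  ∂cgi = gi − ci + cg,
  ∂bhi = hi − bi + bh.
This gives a 27×18 integer matrix of rank 18; reducing to Smith normal form yields diagonal entries (1,1,1,1,1,1,1,1,1,1,1,1,1,1,1,1,1,2).

Reading off H_k = ker ∂_k / im ∂_{k+1}:

  H_0: rank C_0 − rank ∂_1 = 9 − 8 = 1, and the invariant factors of ∂_1 are all 1, so H_0 = Z.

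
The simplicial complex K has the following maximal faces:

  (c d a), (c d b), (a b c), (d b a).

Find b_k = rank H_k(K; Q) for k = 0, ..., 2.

Fix the vertex order a < b < c < d and write every simplex with vertices in increasing order. Then dim K = 2 and the simplices of K are:

  0-simplices (4): a, b, c, d
  1-simplices (6): ab, ac, ad, bc, bd, cd
  2-simplices (4): abc, abd, acd, bcd

so the chain groups are C_0 ≅ Z^4, C_1 ≅ Z^6, C_2 ≅ Z^4.

∂_1: C_1 → C_0 is given by ∂[p,q] = [q] − [p]. For instance
  ∂ac = c − a.
As a 4×6 matrix over Z this has rank 3, with invariant factors (1,1,1).

∂_2: C_2 → C_1 acts by ∂[p,q,r] = [q,r] − [p,r] + [p,q]. For instance
  ∂abc = bc − ac + ab,
  ∂abd = bd − ad + ab.
As a 6×4 matrix over Z this has rank 3, with invariant factors (1,1,1).

Computing H_k = (kernel of ∂_k) / (image of ∂_{k+1}):

  H_0: rank C_0 − rank ∂_1 = 4 − 3 = 1, and the invariant factors of ∂_1 are all 1, so H_0 ≅ Z.
  H_1: rank ker ∂_1 − rank ∂_2 = (6 − 3) − 3 = 0, and the invariant factors of ∂_2 are all 1, so H_1 ≅ 0.
  H_2: rank ker ∂_2 − rank ∂_3 = (4 − 3) − 0 = 1, and there is no ∂_3, so H_2 ≅ Z.

(K is a triangulation of the 2-sphere S^2.)

Hence the Betti numbers are b_0 = 1, b_1 = 0, b_2 = 1.

b_0 = 1, b_1 = 0, b_2 = 1.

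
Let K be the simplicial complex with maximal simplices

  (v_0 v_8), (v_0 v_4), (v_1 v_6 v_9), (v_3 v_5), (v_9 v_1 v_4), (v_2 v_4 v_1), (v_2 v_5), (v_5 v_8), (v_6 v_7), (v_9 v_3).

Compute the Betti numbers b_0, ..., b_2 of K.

b_0 = 1, b_1 = 2, b_2 = 0.

Fix the vertex order v_0 < v_1 < v_2 < v_3 < v_4 < v_5 < v_6 < v_7 < v_8 < v_9 and write every simplex with vertices in increasing order. Then dim K = 2 and the simplices of K are:

  0-simplices (10): [v_0], [v_1], [v_2], [v_3], [v_4], [v_5], [v_6], [v_7], [v_8], [v_9]
  1-simplices (14): [v_0,v_4], [v_0,v_8], [v_1,v_2], [v_1,v_4], [v_1,v_6], [v_1,v_9], [v_2,v_4], [v_2,v_5], [v_3,v_5], [v_3,v_9], [v_4,v_9], [v_5,v_8], [v_6,v_7], [v_6,v_9]
  2-simplices (3): [v_1,v_2,v_4], [v_1,v_4,v_9], [v_1,v_6,v_9]

so the chain groups are C_0 ≅ Z^10, C_1 ≅ Z^14, C_2 ≅ Z^3.

The boundary map ∂_1: C_1 → C_0 is given by ∂[p,q] = [q] − [p].
The resulting 10×14 matrix has rank 9, and its Smith normal form has invariant factors (1,1,1,1,1,1,1,1,1).

Boundary ∂_2: C_2 → C_1 maps a triangle to the signed sum of its edges. For instance
  ∂[v_1,v_2,v_4] = [v_2,v_4] − [v_1,v_4] + [v_1,v_2],
  ∂[v_1,v_6,v_9] = [v_6,v_9] − [v_1,v_9] + [v_1,v_6].
The resulting 14×3 matrix has rank 3, and its Smith normal form has invariant factors (1,1,1).

From H_k ≅ ker(∂_k) / im(∂_{k+1}) we obtain:

  H_0: rank C_0 − rank ∂_1 = 10 − 9 = 1, and the invariant factors of ∂_1 are all 1, so H_0 = Z.
  H_1: rank ker ∂_1 − rank ∂_2 = (14 − 9) − 3 = 2, and the invariant factors of ∂_2 are all 1, so H_1 = Z^2.
  H_2: rank ker ∂_2 − rank ∂_3 = (3 − 3) − 0 = 0, and there is no ∂_3, so H_2 = 0.

As a check, the Euler characteristic is 10 − 14 + 3 = -1, which agrees with 1 − 2 + 0 = -1.

Hence the Betti numbers are b_0 = 1, b_1 = 2, b_2 = 0.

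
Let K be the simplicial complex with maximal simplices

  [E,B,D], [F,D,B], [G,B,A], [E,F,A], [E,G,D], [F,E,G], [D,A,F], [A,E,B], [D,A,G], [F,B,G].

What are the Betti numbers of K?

Fix the vertex order A < B < D < E < F < G and write every simplex with vertices in increasing order. Then dim K = 2 and the simplices of K are:

  0-simplices (6): A, B, D, E, F, G
  1-simplices (15): AB, AD, AE, AF, AG, BD, BE, BF, BG, DE, DF, DG, EF, EG, FG
  2-simplices (10): ABE, ABG, ADF, ADG, AEF, BDE, BDF, BFG, DEG, EFG

so the chain groups are C_0 ≅ Z^6, C_1 ≅ Z^15, C_2 ≅ Z^10.

The boundary map ∂_1: C_1 → C_0 is given by ∂[p,q] = [q] − [p].
As a 6×15 matrix over Z this has rank 5, with invariant factors (1,1,1,1,1).

Boundary ∂_2: C_2 → C_1 maps a triangle to the signed sum of its edges. For instance
  ∂ABG = BG − AG + AB,
  ∂BDF = DF − BF + BD.
The resulting 15×10 matrix has rank 10, and its Smith normal form has invariant factors (1,1,1,1,1,1,1,1,1,2).

Computing H_k = (kernel of ∂_k) / (image of ∂_{k+1}):

  H_0: rank C_0 − rank ∂_1 = 6 − 5 = 1, and the invariant factors of ∂_1 are all 1, so H_0 ≅ Z.
  H_1: rank ker ∂_1 − rank ∂_2 = (15 − 5) − 10 = 0, and ∂_2 has invariant factor 2 > 1, so H_1 ≅ Z/2.
  H_2: rank ker ∂_2 − rank ∂_3 = (10 − 10) − 0 = 0, and there is no ∂_3, so H_2 ≅ 0.

(K is a triangulation of the real projective plane RP^2.)

Hence the Betti numbers are b_0 = 1, b_1 = 0, b_2 = 0.

b_0 = 1, b_1 = 0, b_2 = 0.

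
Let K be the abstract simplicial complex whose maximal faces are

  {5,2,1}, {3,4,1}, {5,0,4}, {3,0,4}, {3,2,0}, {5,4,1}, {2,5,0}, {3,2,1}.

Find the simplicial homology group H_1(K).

H_1 = 0.

Take the total order 0 < 1 < 2 < 3 < 4 < 5 on the vertex set. Then K (dimension 2) consists of the simplices:

  0-simplices (6): [0], [1], [2], [3], [4], [5]
  1-simplices (12): [0,2], [0,3], [0,4], [0,5], [1,2], [1,3], [1,4], [1,5], [2,3], [2,5], [3,4], [4,5]
  2-simplices (8): [0,2,3], [0,2,5], [0,3,4], [0,4,5], [1,2,3], [1,2,5], [1,3,4], [1,4,5]

so the chain groups are C_0 ≅ Z^6, C_1 ≅ Z^12, C_2 ≅ Z^8.

∂_1: C_1 → C_0 maps an edge to its endpoints' difference, ∂[p,q] = q − p. For instance
  ∂[2,5] = [5] − [2].
This gives a 6×12 integer matrix of rank 5; reducing to Smith normal form yields diagonal entries (1,1,1,1,1).

∂_2: C_2 → C_1 acts by ∂[p,q,r] = [q,r] − [p,r] + [p,q]. For instance
  ∂[1,2,3] = [2,3] − [1,3] + [1,2],
  ∂[1,3,4] = [3,4] − [1,4] + [1,3].
As a 12×8 matrix over Z this has rank 7, with invariant factors (1,1,1,1,1,1,1).

Computing H_k = (kernel of ∂_k) / (image of ∂_{k+1}):

  H_1: rank ker ∂_1 − rank ∂_2 = (12 − 5) − 7 = 0, and the invariant factors of ∂_2 are all 1, so H_1 = 0.

(K is a triangulation of the 2-sphere S^2.)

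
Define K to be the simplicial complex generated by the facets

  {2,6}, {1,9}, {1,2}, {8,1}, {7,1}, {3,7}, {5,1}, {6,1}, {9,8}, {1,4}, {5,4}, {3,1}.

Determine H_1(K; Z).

Fix the vertex order 1 < 2 < 3 < 4 < 5 < 6 < 7 < 8 < 9 and write every simplex with vertices in increasing order. Then dim K = 1 and the simplices of K are:

  0-simplices (9): [1], [2], [3], [4], [5], [6], [7], [8], [9]
  1-simplices (12): [1,2], [1,3], [1,4], [1,5], [1,6], [1,7], [1,8], [1,9], [2,6], [3,7], [4,5], [8,9]

Hence C_0 ≅ Z^9, C_1 ≅ Z^12.

Boundary ∂_1: C_1 → C_0 sends each edge [p,q] (with p < q) to q − p.
The resulting 9×12 matrix has rank 8, and its Smith normal form has invariant factors (1,1,1,1,1,1,1,1).

Now H_k = ker ∂_k / im ∂_{k+1}, so:

  H_1: rank ker ∂_1 − rank ∂_2 = (12 − 8) − 0 = 4, and there is no ∂_2, so H_1 = Z^4.

H_1 = Z^4.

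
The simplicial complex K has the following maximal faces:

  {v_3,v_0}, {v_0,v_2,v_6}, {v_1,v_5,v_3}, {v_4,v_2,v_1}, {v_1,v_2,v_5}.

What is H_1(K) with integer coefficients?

We work with the vertex ordering v_0 < v_1 < v_2 < v_3 < v_4 < v_5 < v_6. The simplices of K, each written with vertices in increasing order, are:

  0-simplices (7): [v_0], [v_1], [v_2], [v_3], [v_4], [v_5], [v_6]
  1-simplices (11): [v_0,v_2], [v_0,v_3], [v_0,v_6], [v_1,v_2], [v_1,v_3], [v_1,v_4], [v_1,v_5], [v_2,v_4], [v_2,v_5], [v_2,v_6], [v_3,v_5]
  2-simplices (4): [v_0,v_2,v_6], [v_1,v_2,v_4], [v_1,v_2,v_5], [v_1,v_3,v_5]

giving chain groups C_0 ≅ Z^7, C_1 ≅ Z^11, C_2 ≅ Z^4.

Boundary ∂_1: C_1 → C_0 maps an edge to its endpoints' difference, ∂[p,q] = q − p.
As a 7×11 matrix over Z this has rank 6, with invariant factors (1,1,1,1,1,1).

The boundary map ∂_2: C_2 → C_1 sends each 2-simplex [p,q,r] to [q,r] − [p,r] + [p,q]. For instance
  ∂[v_1,v_2,v_5] = [v_2,v_5] − [v_1,v_5] + [v_1,v_2],
  ∂[v_0,v_2,v_6] = [v_2,v_6] − [v_0,v_6] + [v_0,v_2].
The resulting 11×4 matrix has rank 4, and its Smith normal form has invariant factors (1,1,1,1).

Computing H_k = (kernel of ∂_k) / (image of ∂_{k+1}):

  H_1: rank ker ∂_1 − rank ∂_2 = (11 − 6) − 4 = 1, and the invariant factors of ∂_2 are all 1, so H_1 ≅ Z.

H_1 ≅ Z.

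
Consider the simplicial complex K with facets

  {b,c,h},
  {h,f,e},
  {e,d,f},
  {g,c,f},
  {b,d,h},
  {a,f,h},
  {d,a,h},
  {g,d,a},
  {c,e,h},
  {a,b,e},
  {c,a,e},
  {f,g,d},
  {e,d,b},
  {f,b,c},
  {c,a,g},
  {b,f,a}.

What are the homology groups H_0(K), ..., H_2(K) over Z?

K has 8 vertices, 24 edges, 16 triangles.
rank ∂_0 = 0, rank ∂_1 = 7 ⇒ b_0 = 8 − 0 − 7 = 1; all invariant factors of ∂_1 are 1 so no torsion. So H_0 = Z.
rank ∂_1 = 7, rank ∂_2 = 15 ⇒ b_1 = 24 − 7 − 15 = 2; all invariant factors of ∂_2 are 1 so no torsion. So H_1 = Z^2.
rank ∂_2 = 15, rank ∂_3 = 0 ⇒ b_2 = 16 − 15 − 0 = 1. So H_2 = Z.

H_0 ≅ Z,  H_1 ≅ Z^2,  H_2 ≅ Z.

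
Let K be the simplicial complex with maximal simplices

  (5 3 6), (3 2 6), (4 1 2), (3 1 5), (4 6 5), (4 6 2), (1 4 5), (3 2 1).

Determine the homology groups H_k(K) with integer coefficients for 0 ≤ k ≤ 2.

H_0 = Z,  H_1 = 0,  H_2 = Z.

Fix the vertex order 1 < 2 < 3 < 4 < 5 < 6 and write every simplex with vertices in increasing order. Then dim K = 2 and the simplices of K are:

  0-simplices (6): [1], [2], [3], [4], [5], [6]
  1-simplices (12): [1,2], [1,3], [1,4], [1,5], [2,3], [2,4], [2,6], [3,5], [3,6], [4,5], [4,6], [5,6]
  2-simplices (8): [1,2,3], [1,2,4], [1,3,5], [1,4,5], [2,3,6], [2,4,6], [3,5,6], [4,5,6]

so the chain groups are C_0 ≅ Z^6, C_1 ≅ Z^12, C_2 ≅ Z^8.

The boundary map ∂_1: C_1 → C_0 is given by ∂[p,q] = [q] − [p].
This gives a 6×12 integer matrix of rank 5; reducing to Smith normal form yields diagonal entries (1,1,1,1,1).

The boundary map ∂_2: C_2 → C_1 maps a triangle to the signed sum of its edges. For instance
  ∂[1,4,5] = [4,5] − [1,5] + [1,4],
  ∂[1,2,4] = [2,4] − [1,4] + [1,2].
This gives a 12×8 integer matrix of rank 7; reducing to Smith normal form yields diagonal entries (1,1,1,1,1,1,1).

Now H_k = ker ∂_k / im ∂_{k+1}, so:

  H_0: rank C_0 − rank ∂_1 = 6 − 5 = 1, and the invariant factors of ∂_1 are all 1, so H_0 = Z.
  H_1: rank ker ∂_1 − rank ∂_2 = (12 − 5) − 7 = 0, and the invariant factors of ∂_2 are all 1, so H_1 = 0.
  H_2: rank ker ∂_2 − rank ∂_3 = (8 − 7) − 0 = 1, and there is no ∂_3, so H_2 = Z.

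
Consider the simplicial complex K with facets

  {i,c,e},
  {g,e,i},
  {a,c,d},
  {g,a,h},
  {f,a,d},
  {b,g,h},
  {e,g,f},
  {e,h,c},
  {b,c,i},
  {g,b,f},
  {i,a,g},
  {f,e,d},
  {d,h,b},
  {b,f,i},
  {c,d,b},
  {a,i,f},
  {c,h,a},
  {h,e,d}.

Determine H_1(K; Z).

Order the vertices as a < b < c < d < e < f < g < h < i. Listing each simplex with vertices in this order, K has dimension 2 with simplices:

  0-simplices (9): a, b, c, d, e, f, g, h, i
  1-simplices (27): ac, ad, af, ag, ah, ai, bc, bd, bf, bg, bh, bi, cd, ce, ch, ci, de, df, dh, ef, eg, eh, ei, fg, fi, gh, gi
  2-simplices (18): acd, ach, adf, afi, agh, agi, bcd, bci, bdh, bfg, bfi, bgh, ceh, cei, def, deh, efg, egi

Hence C_0 ≅ Z^9, C_1 ≅ Z^27, C_2 ≅ Z^18.

The boundary map ∂_1: C_1 → C_0 is given by ∂[p,q] = [q] − [p].
This gives a 9×27 integer matrix of rank 8; reducing to Smith normal form yields diagonal entries (1,1,1,1,1,1,1,1).

∂_2: C_2 → C_1 sends each 2-simplex [p,q,r] to [q,r] − [p,r] + [p,q]. For instance
  ∂agh = gh − ah + ag,
  ∂bcd = cd − bd + bc.
The resulting 27×18 matrix has rank 18, and its Smith normal form has invariant factors (1,1,1,1,1,1,1,1,1,1,1,1,1,1,1,1,1,2).

Computing H_k = (kernel of ∂_k) / (image of ∂_{k+1}):

  H_1: rank ker ∂_1 − rank ∂_2 = (27 − 8) − 18 = 1, and ∂_2 has invariant factor 2 > 1, so H_1 = Z ⊕ Z/2.

H_1 ≅ Z ⊕ Z/2.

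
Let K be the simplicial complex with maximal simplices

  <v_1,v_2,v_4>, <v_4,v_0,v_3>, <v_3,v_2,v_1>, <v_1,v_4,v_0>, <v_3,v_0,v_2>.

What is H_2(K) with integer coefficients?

H_2 = 0.

K has 5 vertices, 10 edges, 5 triangles.
rank ∂_2 = 5, rank ∂_3 = 0 ⇒ b_2 = 5 − 5 − 0 = 0. So H_2 ≅ 0.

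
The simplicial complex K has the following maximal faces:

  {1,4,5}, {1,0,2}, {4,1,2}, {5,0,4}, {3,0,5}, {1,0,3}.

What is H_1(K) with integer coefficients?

H_1 ≅ Z.

Order the vertices as 0 < 1 < 2 < 3 < 4 < 5. Listing each simplex with vertices in this order, K has dimension 2 with simplices:

  0-simplices (6): [0], [1], [2], [3], [4], [5]
  1-simplices (12): [0,1], [0,2], [0,3], [0,4], [0,5], [1,2], [1,3], [1,4], [1,5], [2,4], [3,5], [4,5]
  2-simplices (6): [0,1,2], [0,1,3], [0,3,5], [0,4,5], [1,2,4], [1,4,5]

so the chain groups are C_0 ≅ Z^6, C_1 ≅ Z^12, C_2 ≅ Z^6.

Boundary ∂_1: C_1 → C_0 maps an edge to its endpoints' difference, ∂[p,q] = q − p. For instance
  ∂[0,2] = [2] − [0].
This gives a 6×12 integer matrix of rank 5; reducing to Smith normal form yields diagonal entries (1,1,1,1,1).

Boundary ∂_2: C_2 → C_1 acts by ∂[p,q,r] = [q,r] − [p,r] + [p,q]. For instance
  ∂[1,2,4] = [2,4] − [1,4] + [1,2],
  ∂[0,1,2] = [1,2] − [0,2] + [0,1].
The resulting 12×6 matrix has rank 6, and its Smith normal form has invariant factors (1,1,1,1,1,1).

Computing H_k = (kernel of ∂_k) / (image of ∂_{k+1}):

  H_1: rank ker ∂_1 − rank ∂_2 = (12 − 5) − 6 = 1, and the invariant factors of ∂_2 are all 1, so H_1 ≅ Z.

(K is a triangulation of the cylinder S^1 x I.)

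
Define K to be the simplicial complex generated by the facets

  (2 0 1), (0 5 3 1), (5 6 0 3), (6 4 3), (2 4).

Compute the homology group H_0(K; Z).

H_0 ≅ Z.

We work with the vertex ordering 0 < 1 < 2 < 3 < 4 < 5 < 6. The simplices of K, each written with vertices in increasing order, are:

  0-simplices (7): [0], [1], [2], [3], [4], [5], [6]
  1-simplices (14): [0,1], [0,2], [0,3], [0,5], [0,6], [1,2], [1,3], [1,5], [2,4], [3,4], [3,5], [3,6], [4,6], [5,6]
  2-simplices (9): [0,1,2], [0,1,3], [0,1,5], [0,3,5], [0,3,6], [0,5,6], [1,3,5], [3,4,6], [3,5,6]
  3-simplices (2): [0,1,3,5], [0,3,5,6]

giving chain groups C_0 ≅ Z^7, C_1 ≅ Z^14, C_2 ≅ Z^9, C_3 ≅ Z^2.

Boundary ∂_1: C_1 → C_0 is given by ∂[p,q] = [q] − [p].
As a 7×14 matrix over Z this has rank 6, with invariant factors (1,1,1,1,1,1).

The boundary map ∂_2: C_2 → C_1 maps a triangle to the signed sum of its edges. For instance
  ∂[0,1,2] = [1,2] − [0,2] + [0,1],
  ∂[0,1,3] = [1,3] − [0,3] + [0,1].
As a 14×9 matrix over Z this has rank 7, with invariant factors (1,1,1,1,1,1,1).

∂_3: C_3 → C_2 sends each 3-simplex σ to the alternating sum Σ_i (−1)^i (σ with its i-th vertex removed). For instance
  ∂[0,1,3,5] = [1,3,5] − [0,3,5] + [0,1,5] − [0,1,3],
  ∂[0,3,5,6] = [3,5,6] − [0,5,6] + [0,3,6] − [0,3,5].
This gives a 9×2 integer matrix of rank 2; reducing to Smith normal form yields diagonal entries (1,1).

From H_k ≅ ker(∂_k) / im(∂_{k+1}) we obtain:

  H_0: rank C_0 − rank ∂_1 = 7 − 6 = 1, and the invariant factors of ∂_1 are all 1, so H_0 ≅ Z.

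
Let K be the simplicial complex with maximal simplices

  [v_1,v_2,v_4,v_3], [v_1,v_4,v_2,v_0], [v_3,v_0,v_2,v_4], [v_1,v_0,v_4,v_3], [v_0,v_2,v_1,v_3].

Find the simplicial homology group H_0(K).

Take the total order v_0 < v_1 < v_2 < v_3 < v_4 on the vertex set. Then K (dimension 3) consists of the simplices:

  0-simplices (5): [v_0], [v_1], [v_2], [v_3], [v_4]
  1-simplices (10): [v_0,v_1], [v_0,v_2], [v_0,v_3], [v_0,v_4], [v_1,v_2], [v_1,v_3], [v_1,v_4], [v_2,v_3], [v_2,v_4], [v_3,v_4]
  2-simplices (10): [v_0,v_1,v_2], [v_0,v_1,v_3], [v_0,v_1,v_4], [v_0,v_2,v_3], [v_0,v_2,v_4], [v_0,v_3,v_4], [v_1,v_2,v_3], [v_1,v_2,v_4], [v_1,v_3,v_4], [v_2,v_3,v_4]
  3-simplices (5): [v_0,v_1,v_2,v_3], [v_0,v_1,v_2,v_4], [v_0,v_1,v_3,v_4], [v_0,v_2,v_3,v_4], [v_1,v_2,v_3,v_4]

giving chain groups C_0 ≅ Z^5, C_1 ≅ Z^10, C_2 ≅ Z^10, C_3 ≅ Z^5.

Boundary ∂_1: C_1 → C_0 is given by ∂[p,q] = [q] − [p]. For instance
  ∂[v_0,v_1] = [v_1] − [v_0].
The 5×10 boundary matrix has rank 4 and Smith normal form diag(1,1,1,1).

Boundary ∂_2: C_2 → C_1 acts by ∂[p,q,r] = [q,r] − [p,r] + [p,q]. For instance
  ∂[v_0,v_1,v_3] = [v_1,v_3] − [v_0,v_3] + [v_0,v_1],
  ∂[v_1,v_3,v_4] = [v_3,v_4] − [v_1,v_4] + [v_1,v_3].
This gives a 10×10 integer matrix of rank 6; reducing to Smith normal form yields diagonal entries (1,1,1,1,1,1).

∂_3: C_3 → C_2 sends each 3-simplex σ to the alternating sum Σ_i (−1)^i (σ with its i-th vertex removed). For instance
  ∂[v_1,v_2,v_3,v_4] = [v_2,v_3,v_4] − [v_1,v_3,v_4] + [v_1,v_2,v_4] − [v_1,v_2,v_3],
  ∂[v_0,v_1,v_2,v_3] = [v_1,v_2,v_3] − [v_0,v_2,v_3] + [v_0,v_1,v_3] − [v_0,v_1,v_2].
The 10×5 boundary matrix has rank 4 and Smith normal form diag(1,1,1,1).

Now H_k = ker ∂_k / im ∂_{k+1}, so:

  H_0: rank C_0 − rank ∂_1 = 5 − 4 = 1, and the invariant factors of ∂_1 are all 1, so H_0 ≅ Z.

H_0 ≅ Z.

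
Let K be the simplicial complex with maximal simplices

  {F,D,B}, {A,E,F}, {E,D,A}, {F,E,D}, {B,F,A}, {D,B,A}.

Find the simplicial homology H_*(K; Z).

H_0 = Z,  H_1 = 0,  H_2 = Z.

Order the vertices as A < B < D < E < F. Listing each simplex with vertices in this order, K has dimension 2 with simplices:

  0-simplices (5): A, B, D, E, F
  1-simplices (9): AB, AD, AE, AF, BD, BF, DE, DF, EF
  2-simplices (6): ABD, ABF, ADE, AEF, BDF, DEF

so the chain groups are C_0 ≅ Z^5, C_1 ≅ Z^9, C_2 ≅ Z^6.

∂_1: C_1 → C_0 is given by ∂[p,q] = [q] − [p].
The resulting 5×9 matrix has rank 4, and its Smith normal form has invariant factors (1,1,1,1).

The boundary map ∂_2: C_2 → C_1 acts by ∂[p,q,r] = [q,r] − [p,r] + [p,q]. For instance
  ∂ADE = DE − AE + AD,
  ∂BDF = DF − BF + BD.
As a 9×6 matrix over Z this has rank 5, with invariant factors (1,1,1,1,1).

From H_k ≅ ker(∂_k) / im(∂_{k+1}) we obtain:

  H_0: rank C_0 − rank ∂_1 = 5 − 4 = 1, and the invariant factors of ∂_1 are all 1, so H_0 ≅ Z.
  H_1: rank ker ∂_1 − rank ∂_2 = (9 − 4) − 5 = 0, and the invariant factors of ∂_2 are all 1, so H_1 ≅ 0.
  H_2: rank ker ∂_2 − rank ∂_3 = (6 − 5) − 0 = 1, and there is no ∂_3, so H_2 ≅ Z.

As a check, the Euler characteristic is 5 − 9 + 6 = 2, which agrees with 1 − 0 + 1 = 2.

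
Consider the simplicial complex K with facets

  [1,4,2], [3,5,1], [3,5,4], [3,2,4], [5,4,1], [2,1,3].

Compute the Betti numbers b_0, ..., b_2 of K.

b_0 = 1, b_1 = 0, b_2 = 1.

We work with the vertex ordering 1 < 2 < 3 < 4 < 5. The simplices of K, each written with vertices in increasing order, are:

  0-simplices (5): [1], [2], [3], [4], [5]
  1-simplices (9): [1,2], [1,3], [1,4], [1,5], [2,3], [2,4], [3,4], [3,5], [4,5]
  2-simplices (6): [1,2,3], [1,2,4], [1,3,5], [1,4,5], [2,3,4], [3,4,5]

giving chain groups C_0 ≅ Z^5, C_1 ≅ Z^9, C_2 ≅ Z^6.

Boundary ∂_1: C_1 → C_0 maps an edge to its endpoints' difference, ∂[p,q] = q − p. For instance
  ∂[1,5] = [5] − [1].
The resulting 5×9 matrix has rank 4, and its Smith normal form has invariant factors (1,1,1,1).

Boundary ∂_2: C_2 → C_1 acts by ∂[p,q,r] = [q,r] − [p,r] + [p,q]. For instance
  ∂[1,2,3] = [2,3] − [1,3] + [1,2],
  ∂[3,4,5] = [4,5] − [3,5] + [3,4].
This gives a 9×6 integer matrix of rank 5; reducing to Smith normal form yields diagonal entries (1,1,1,1,1).

Computing H_k = (kernel of ∂_k) / (image of ∂_{k+1}):

  H_0: rank C_0 − rank ∂_1 = 5 − 4 = 1, and the invariant factors of ∂_1 are all 1, so H_0 = Z.
  H_1: rank ker ∂_1 − rank ∂_2 = (9 − 4) − 5 = 0, and the invariant factors of ∂_2 are all 1, so H_1 = 0.
  H_2: rank ker ∂_2 − rank ∂_3 = (6 − 5) − 0 = 1, and there is no ∂_3, so H_2 = Z.

(K is a triangulation of the 2-sphere S^2.)

Hence the Betti numbers are b_0 = 1, b_1 = 0, b_2 = 1.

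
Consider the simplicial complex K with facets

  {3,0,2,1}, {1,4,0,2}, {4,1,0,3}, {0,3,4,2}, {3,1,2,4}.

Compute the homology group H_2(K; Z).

H_2 ≅ 0.

Order the vertices as 0 < 1 < 2 < 3 < 4. Listing each simplex with vertices in this order, K has dimension 3 with simplices:

  0-simplices (5): [0], [1], [2], [3], [4]
  1-simplices (10): [0,1], [0,2], [0,3], [0,4], [1,2], [1,3], [1,4], [2,3], [2,4], [3,4]
  2-simplices (10): [0,1,2], [0,1,3], [0,1,4], [0,2,3], [0,2,4], [0,3,4], [1,2,3], [1,2,4], [1,3,4], [2,3,4]
  3-simplices (5): [0,1,2,3], [0,1,2,4], [0,1,3,4], [0,2,3,4], [1,2,3,4]

so the chain groups are C_0 ≅ Z^5, C_1 ≅ Z^10, C_2 ≅ Z^10, C_3 ≅ Z^5.

Boundary ∂_1: C_1 → C_0 sends each edge [p,q] (with p < q) to q − p.
This gives a 5×10 integer matrix of rank 4; reducing to Smith normal form yields diagonal entries (1,1,1,1).

Boundary ∂_2: C_2 → C_1 maps a triangle to the signed sum of its edges. For instance
  ∂[0,1,2] = [1,2] − [0,2] + [0,1],
  ∂[0,1,3] = [1,3] − [0,3] + [0,1].
The 10×10 boundary matrix has rank 6 and Smith normal form diag(1,1,1,1,1,1).

The boundary map ∂_3: C_3 → C_2 sends each 3-simplex σ to the alternating sum Σ_i (−1)^i (σ with its i-th vertex removed). For instance
  ∂[0,1,2,4] = [1,2,4] − [0,2,4] + [0,1,4] − [0,1,2],
  ∂[0,1,3,4] = [1,3,4] − [0,3,4] + [0,1,4] − [0,1,3].
This gives a 10×5 integer matrix of rank 4; reducing to Smith normal form yields diagonal entries (1,1,1,1).

Reading off H_k = ker ∂_k / im ∂_{k+1}:

  H_2: rank ker ∂_2 − rank ∂_3 = (10 − 6) − 4 = 0, and the invariant factors of ∂_3 are all 1, so H_2 = 0.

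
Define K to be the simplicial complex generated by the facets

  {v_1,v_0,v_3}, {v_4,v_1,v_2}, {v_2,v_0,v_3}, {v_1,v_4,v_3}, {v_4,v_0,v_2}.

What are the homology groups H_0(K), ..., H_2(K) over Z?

H_0 = Z,  H_1 = Z,  H_2 = 0.

K has 5 vertices, 10 edges, 5 triangles.
rank ∂_0 = 0, rank ∂_1 = 4 ⇒ b_0 = 5 − 0 − 4 = 1; all invariant factors of ∂_1 are 1 so no torsion. So H_0 = Z.
rank ∂_1 = 4, rank ∂_2 = 5 ⇒ b_1 = 10 − 4 − 5 = 1; all invariant factors of ∂_2 are 1 so no torsion. So H_1 = Z.
rank ∂_2 = 5, rank ∂_3 = 0 ⇒ b_2 = 5 − 5 − 0 = 0. So H_2 = 0.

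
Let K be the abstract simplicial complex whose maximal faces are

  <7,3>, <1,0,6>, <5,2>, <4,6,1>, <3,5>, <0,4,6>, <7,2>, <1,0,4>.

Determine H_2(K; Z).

Take the total order 0 < 1 < 2 < 3 < 4 < 5 < 6 < 7 on the vertex set. Then K (dimension 2) consists of the simplices:

  0-simplices (8): [0], [1], [2], [3], [4], [5], [6], [7]
  1-simplices (10): [0,1], [0,4], [0,6], [1,4], [1,6], [2,5], [2,7], [3,5], [3,7], [4,6]
  2-simplices (4): [0,1,4], [0,1,6], [0,4,6], [1,4,6]

so the chain groups are C_0 ≅ Z^8, C_1 ≅ Z^10, C_2 ≅ Z^4.

Boundary ∂_1: C_1 → C_0 maps an edge to its endpoints' difference, ∂[p,q] = q − p.
The resulting 8×10 matrix has rank 6, and its Smith normal form has invariant factors (1,1,1,1,1,1).

The boundary map ∂_2: C_2 → C_1 maps a triangle to the signed sum of its edges. For instance
  ∂[0,1,4] = [1,4] − [0,4] + [0,1],
  ∂[1,4,6] = [4,6] − [1,6] + [1,4].
The resulting 10×4 matrix has rank 3, and its Smith normal form has invariant factors (1,1,1).

Reading off H_k = ker ∂_k / im ∂_{k+1}:

  H_2: rank ker ∂_2 − rank ∂_3 = (4 − 3) − 0 = 1, and there is no ∂_3, so H_2 ≅ Z.

H_2 ≅ Z.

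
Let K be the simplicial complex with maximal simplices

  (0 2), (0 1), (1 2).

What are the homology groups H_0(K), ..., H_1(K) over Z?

H_0 ≅ Z,  H_1 ≅ Z.

Take the total order 0 < 1 < 2 on the vertex set. Then K (dimension 1) consists of the simplices:

  0-simplices (3): [0], [1], [2]
  1-simplices (3): [0,1], [0,2], [1,2]

giving chain groups C_0 ≅ Z^3, C_1 ≅ Z^3.

∂_1: C_1 → C_0 sends each edge [p,q] (with p < q) to q − p. For instance
  ∂[1,2] = [2] − [1].
This gives a 3×3 integer matrix of rank 2; reducing to Smith normal form yields diagonal entries (1,1).

Computing H_k = (kernel of ∂_k) / (image of ∂_{k+1}):

  H_0: rank C_0 − rank ∂_1 = 3 − 2 = 1, and the invariant factors of ∂_1 are all 1, so H_0 ≅ Z.
  H_1: rank ker ∂_1 − rank ∂_2 = (3 − 2) − 0 = 1, and there is no ∂_2, so H_1 ≅ Z.

As a check, the Euler characteristic is 3 − 3 = 0, which agrees with 1 − 1 = 0.
(K is a triangulation of the circle S^1.)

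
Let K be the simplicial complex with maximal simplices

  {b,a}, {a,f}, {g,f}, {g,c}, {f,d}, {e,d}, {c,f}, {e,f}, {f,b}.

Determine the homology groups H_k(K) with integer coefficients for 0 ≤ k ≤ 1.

H_0 = Z,  H_1 = Z^3.

K has 7 vertices, 9 edges.
rank ∂_0 = 0, rank ∂_1 = 6 ⇒ b_0 = 7 − 0 − 6 = 1; all invariant factors of ∂_1 are 1 so no torsion. So H_0 ≅ Z.
rank ∂_1 = 6, rank ∂_2 = 0 ⇒ b_1 = 9 − 6 − 0 = 3. So H_1 ≅ Z^3.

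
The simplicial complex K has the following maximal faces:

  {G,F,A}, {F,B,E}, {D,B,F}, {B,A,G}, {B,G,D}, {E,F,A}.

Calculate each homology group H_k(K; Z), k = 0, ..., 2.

Take the total order A < B < D < E < F < G on the vertex set. Then K (dimension 2) consists of the simplices:

  0-simplices (6): A, B, D, E, F, G
  1-simplices (12): AB, AE, AF, AG, BD, BE, BF, BG, DF, DG, EF, FG
  2-simplices (6): ABG, AEF, AFG, BDF, BDG, BEF

Hence C_0 ≅ Z^6, C_1 ≅ Z^12, C_2 ≅ Z^6.

∂_1: C_1 → C_0 maps an edge to its endpoints' difference, ∂[p,q] = q − p. For instance
  ∂AB = B − A.
The resulting 6×12 matrix has rank 5, and its Smith normal form has invariant factors (1,1,1,1,1).

The boundary map ∂_2: C_2 → C_1 maps a triangle to the signed sum of its edges. For instance
  ∂BDG = DG − BG + BD,
  ∂AFG = FG − AG + AF.
The resulting 12×6 matrix has rank 6, and its Smith normal form has invariant factors (1,1,1,1,1,1).

From H_k ≅ ker(∂_k) / im(∂_{k+1}) we obtain:

  H_0: rank C_0 − rank ∂_1 = 6 − 5 = 1, and the invariant factors of ∂_1 are all 1, so H_0 ≅ Z.
  H_1: rank ker ∂_1 − rank ∂_2 = (12 − 5) − 6 = 1, and the invariant factors of ∂_2 are all 1, so H_1 ≅ Z.
  H_2: rank ker ∂_2 − rank ∂_3 = (6 − 6) − 0 = 0, and there is no ∂_3, so H_2 ≅ 0.

As a check, the Euler characteristic is 6 − 12 + 6 = 0, which agrees with 1 − 1 + 0 = 0.
(K is a triangulation of the cylinder S^1 x I.)

H_0 ≅ Z,  H_1 ≅ Z,  H_2 = 0.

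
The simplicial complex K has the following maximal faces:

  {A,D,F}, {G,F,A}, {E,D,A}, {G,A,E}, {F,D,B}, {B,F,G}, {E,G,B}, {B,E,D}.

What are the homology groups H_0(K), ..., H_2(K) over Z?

K has 6 vertices, 12 edges, 8 triangles.
rank ∂_0 = 0, rank ∂_1 = 5 ⇒ b_0 = 6 − 0 − 5 = 1; all invariant factors of ∂_1 are 1 so no torsion. So H_0 = Z.
rank ∂_1 = 5, rank ∂_2 = 7 ⇒ b_1 = 12 − 5 − 7 = 0; all invariant factors of ∂_2 are 1 so no torsion. So H_1 = 0.
rank ∂_2 = 7, rank ∂_3 = 0 ⇒ b_2 = 8 − 7 − 0 = 1. So H_2 = Z.

H_0 ≅ Z,  H_1 = 0,  H_2 ≅ Z.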